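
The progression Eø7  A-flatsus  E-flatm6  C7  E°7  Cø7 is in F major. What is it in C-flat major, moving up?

Bbø7 Ebbsus Bbbm6 Gb7 Bb°7 Gbø7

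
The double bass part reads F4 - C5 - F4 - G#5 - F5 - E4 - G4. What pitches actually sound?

F3 C4 F3 G#4 F4 E3 G3

The double bass sounds a perfect octave below written, so transpose each written note down a perfect octave.
F4 → F3
C5 → C4
F4 → F3
G#5 → G#4
F5 → F4
E4 → E3
G4 → G3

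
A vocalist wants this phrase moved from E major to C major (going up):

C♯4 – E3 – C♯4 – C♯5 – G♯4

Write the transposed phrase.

A4 C4 A4 A5 E5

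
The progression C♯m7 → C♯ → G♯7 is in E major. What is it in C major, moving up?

Am7 A E7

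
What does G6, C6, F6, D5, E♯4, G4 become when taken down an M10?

G6 down a major tenth is Eb5.
C6 down a major tenth is Ab4.
F6: a tenth down reaches D, and 16 semitones makes it Db5.
D5: a tenth down reaches B, and 16 semitones makes it Bb3.
E#4: a tenth down reaches C, and 16 semitones makes it C#3.
G4 down a major tenth is Eb3.

Eb5 Ab4 Db5 Bb3 C#3 Eb3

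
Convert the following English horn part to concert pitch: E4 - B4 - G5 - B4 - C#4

A3 E4 C5 E4 F#3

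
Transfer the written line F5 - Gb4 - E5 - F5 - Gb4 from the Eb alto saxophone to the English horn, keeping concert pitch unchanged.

Eb5 Fb4 D5 Eb5 Fb4

First find concert pitch: the Eb alto saxophone sounds a major sixth below written, so F5 Gb4 E5 F5 Gb4 sounds Ab4 Bbb3 G4 Ab4 Bbb3.
Then write for English horn: it sounds a perfect fifth below written, so the part must be a perfect fifth above concert.
Ab4 → Eb5
Bbb3 → Fb4
G4 → D5
Ab4 → Eb5
Bbb3 → Fb4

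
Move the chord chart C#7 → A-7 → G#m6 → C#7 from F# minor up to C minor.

G7 Eb-7 Dm6 G7

F# minor up to C minor is a diminished fifth; each chord root moves by that interval while the quality stays the same.
C#7: root C# up a diminished fifth → G, giving G7.
A-7: root A up a diminished fifth → Eb, giving Eb-7.
G#m6: root G# up a diminished fifth → D, giving Dm6.
C#7: root C# up a diminished fifth → G, giving G7.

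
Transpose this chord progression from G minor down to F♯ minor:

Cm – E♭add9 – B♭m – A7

Bm Dadd9 Am G#7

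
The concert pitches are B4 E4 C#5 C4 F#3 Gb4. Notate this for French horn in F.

F#5 B4 G#5 G4 C#4 Db5

Written C4 sounds as F3 on the French horn in F, so concert pitches are written a perfect fifth up.
B4 -> F#5
E4 -> B4
C#5 -> G#5
C4 -> G4
F#3 -> C#4
Gb4 -> Db5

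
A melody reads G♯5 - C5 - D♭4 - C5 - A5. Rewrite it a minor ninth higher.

G#5 up a minor ninth is A6.
C5: a ninth up reaches D, and 13 semitones makes it Db6.
Db4 up a minor ninth is Ebb5.
A minor ninth up from C5 gives Db6.
A5: a ninth up reaches B, and 13 semitones makes it Bb6.

A6 Db6 Ebb5 Db6 Bb6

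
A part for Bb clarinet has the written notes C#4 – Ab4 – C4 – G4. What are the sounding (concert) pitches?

The Bb clarinet sounds a major second below written, so transpose each written note down a major second.
C#4 becomes B3
Ab4 becomes Gb4
C4 becomes Bb3
G4 becomes F4

B3 Gb4 Bb3 F4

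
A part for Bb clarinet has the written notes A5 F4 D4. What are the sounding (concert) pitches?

G5 Eb4 C4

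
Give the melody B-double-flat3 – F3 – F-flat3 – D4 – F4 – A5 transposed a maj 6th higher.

Bbb3 up a major sixth is Gb4.
F3: a sixth up reaches D, and 9 semitones makes it D4.
Fb3 up a major sixth is Db4.
A major sixth up from D4 gives B4.
A major sixth up from F4 gives D5.
A5: a sixth up reaches F, and 9 semitones makes it F#6.

Gb4 D4 Db4 B4 D5 F#6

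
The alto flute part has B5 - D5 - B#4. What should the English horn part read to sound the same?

First find concert pitch: the alto flute sounds a perfect fourth below written, so B5 D5 B#4 sounds F#5 A4 F##4.
Then write for English horn: it sounds a perfect fifth below written, so the part must be a perfect fifth above concert.
F#5 → C#6
A4 → E5
F##4 → C##5

C#6 E5 C##5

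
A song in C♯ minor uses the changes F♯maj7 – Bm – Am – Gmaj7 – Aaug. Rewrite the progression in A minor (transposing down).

Dmaj7 Gm Fm Ebmaj7 Faug

C♯ minor down to A minor is a major third; each chord root moves by that interval while the quality stays the same.
F♯maj7: root F♯ down a major third → D, giving Dmaj7.
Bm: root B down a major third → G, giving Gm.
Am: root A down a major third → F, giving Fm.
Gmaj7: root G down a major third → Eb, giving Ebmaj7.
Aaug: root A down a major third → F, giving Faug.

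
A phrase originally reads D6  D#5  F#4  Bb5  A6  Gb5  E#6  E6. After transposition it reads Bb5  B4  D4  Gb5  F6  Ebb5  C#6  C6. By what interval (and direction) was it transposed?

From D6 to Bb5 is 3 letter names — a third of some quality.
Bb5 to D6 is 4 semitones, which makes it a major third; the second version is lower, so the direction is down.
Checking another pair — E6 → C6 — gives the same interval.

down a major third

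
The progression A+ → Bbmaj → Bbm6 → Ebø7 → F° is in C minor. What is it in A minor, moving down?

F#+ Gmaj Gm6 Cø7 D°

C minor down to A minor is a minor third; each chord root moves by that interval while the quality stays the same.
A+: root A down a minor third → F#, giving F#+.
Bbmaj: root Bb down a minor third → G, giving Gmaj.
Bbm6: root Bb down a minor third → G, giving Gm6.
Ebø7: root Eb down a minor third → C, giving Cø7.
F°: root F down a minor third → D, giving D°.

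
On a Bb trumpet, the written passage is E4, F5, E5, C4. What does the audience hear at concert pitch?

D4 Eb5 D5 Bb3

The Bb trumpet sounds a major second below written, so transpose each written note down a major second.
E4 → D4
F5 → Eb5
E5 → D5
C4 → Bb3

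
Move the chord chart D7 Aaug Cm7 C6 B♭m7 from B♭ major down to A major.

C#7 G#aug Bm7 B6 Am7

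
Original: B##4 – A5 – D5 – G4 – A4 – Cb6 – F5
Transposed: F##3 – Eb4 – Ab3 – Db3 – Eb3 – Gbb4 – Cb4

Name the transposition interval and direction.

From B##4 to F##3 is 11 letter names — an eleventh of some quality.
F##3 to B##4 is 18 semitones, which makes it an augmented eleventh; the second version is lower, so the direction is down.
Checking another pair — F5 → Cb4 — gives the same interval.

down an augmented eleventh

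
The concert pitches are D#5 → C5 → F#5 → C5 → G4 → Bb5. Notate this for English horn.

A#5 G5 C#6 G5 D5 F6

The English horn sounds a perfect fifth below written, so the written part must be a perfect fifth above concert — transpose each note up.
D#5 becomes A#5
C5 becomes G5
F#5 becomes C#6
C5 becomes G5
G4 becomes D5
Bb5 becomes F6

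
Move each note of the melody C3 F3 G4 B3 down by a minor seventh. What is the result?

C3 → D2
F3 → G2
G4 → A3
B3 → C#3

D2 G2 A3 C#3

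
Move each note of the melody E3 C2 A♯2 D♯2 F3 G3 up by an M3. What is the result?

G#3 E2 C##3 F##2 A3 B3

E3 gives G#3
C2 gives E2
A#2 gives C##3
D#2 gives F##2
F3 gives A3
G3 gives B3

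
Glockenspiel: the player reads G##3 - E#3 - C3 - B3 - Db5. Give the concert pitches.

Written C4 on the glockenspiel sounds as C6, a perfect fifteenth higher; apply that shift to every note.
G##3 becomes G##5
E#3 becomes E#5
C3 becomes C5
B3 becomes B5
Db5 becomes Db7

G##5 E#5 C5 B5 Db7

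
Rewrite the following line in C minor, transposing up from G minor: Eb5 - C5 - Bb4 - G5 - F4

Ab5 F5 Eb5 C6 Bb4

G minor to C minor up is a perfect fourth, so every note moves up by that interval.
Eb5 -> Ab5
C5 -> F5
Bb4 -> Eb5
G5 -> C6
F4 -> Bb4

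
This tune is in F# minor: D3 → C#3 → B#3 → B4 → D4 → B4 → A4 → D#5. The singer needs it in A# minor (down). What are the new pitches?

F#2 E#2 D##3 D#4 F#3 D#4 C#4 F##4

From F# down to A# is a minor sixth; apply that to each pitch.
D3 to F#2
C#3 to E#2
B#3 to D##3
B4 to D#4
D4 to F#3
B4 to D#4
A4 to C#4
D#5 to F##4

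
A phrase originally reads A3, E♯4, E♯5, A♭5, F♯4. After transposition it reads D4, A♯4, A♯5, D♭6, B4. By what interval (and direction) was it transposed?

Take the first pair: A3 → D4. A to D spans 4 letter names, so the interval is some kind of fourth.
A3 to D4 is 5 semitones, which makes it a perfect fourth; the second version is higher, so the direction is up.
Checking another pair — F#4 → B4 — gives the same interval.

up a perfect fourth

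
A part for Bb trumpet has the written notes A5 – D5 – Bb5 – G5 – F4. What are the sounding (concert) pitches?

Written C4 on the Bb trumpet sounds as Bb3, a major second lower; apply that shift to every note.
A5 becomes G5
D5 becomes C5
Bb5 becomes Ab5
G5 becomes F5
F4 becomes Eb4

G5 C5 Ab5 F5 Eb4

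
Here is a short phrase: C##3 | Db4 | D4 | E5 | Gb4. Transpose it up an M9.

D##4 Eb5 E5 F#6 Ab5

A major ninth up from C##3 gives D##4.
Db4 up a major ninth is Eb5.
D4 up a major ninth is E5.
A major ninth up from E5 gives F#6.
Gb4: a ninth up reaches A, and 14 semitones makes it Ab5.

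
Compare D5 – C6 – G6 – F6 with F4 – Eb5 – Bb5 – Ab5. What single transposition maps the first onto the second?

Take the first pair: D5 → F4. D to F spans 6 letter names, so the interval is some kind of sixth.
F4 to D5 is 9 semitones, which makes it a major sixth; the second version is lower, so the direction is down.
Checking another pair — F6 → Ab5 — gives the same interval.

down a major sixth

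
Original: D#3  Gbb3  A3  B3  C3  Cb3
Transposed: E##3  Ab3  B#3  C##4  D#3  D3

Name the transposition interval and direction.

Take the first pair: D#3 → E##3. D to E spans 2 letter names, so the interval is some kind of second.
D#3 to E##3 is 3 semitones, which makes it an augmented second; the second version is higher, so the direction is up.
Checking another pair — Cb3 → D3 — gives the same interval.

up an augmented second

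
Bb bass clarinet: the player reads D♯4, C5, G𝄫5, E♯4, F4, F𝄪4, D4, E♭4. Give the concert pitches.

C#3 Bb3 Fbb4 D#3 Eb3 E#3 C3 Db3

The Bb bass clarinet sounds a major ninth below written, so transpose each written note down a major ninth.
D#4 -> C#3
C5 -> Bb3
Gbb5 -> Fbb4
E#4 -> D#3
F4 -> Eb3
F##4 -> E#3
D4 -> C3
Eb4 -> Db3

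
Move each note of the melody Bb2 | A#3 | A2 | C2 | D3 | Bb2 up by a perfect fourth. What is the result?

Eb3 D#4 D3 F2 G3 Eb3

A perfect fourth up from Bb2 gives Eb3.
A perfect fourth up from A#3 gives D#4.
A perfect fourth up from A2 gives D3.
C2 up a perfect fourth is F2.
D3 up a perfect fourth is G3.
A perfect fourth up from Bb2 gives Eb3.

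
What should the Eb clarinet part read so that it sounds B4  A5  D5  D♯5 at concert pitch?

G#4 F#5 B4 B#4

The Eb clarinet sounds a minor third above written, so the written part must be a minor third below concert — transpose each note down.
B4 becomes G#4
A5 becomes F#5
D5 becomes B4
D#5 becomes B#4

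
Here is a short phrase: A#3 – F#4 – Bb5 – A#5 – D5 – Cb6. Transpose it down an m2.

G##3 E#4 A5 G##5 C#5 Bb5

A minor second down from A#3 gives G##3.
F#4: a second down reaches E, and 1 semitone makes it E#4.
A minor second down from Bb5 gives A5.
A minor second down from A#5 gives G##5.
D5 down a minor second is C#5.
A minor second down from Cb6 gives Bb5.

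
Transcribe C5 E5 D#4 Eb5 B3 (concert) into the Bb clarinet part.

Written C4 sounds as Bb3 on the Bb clarinet, so concert pitches are written a major second up.
C5 → D5
E5 → F#5
D#4 → E#4
Eb5 → F5
B3 → C#4

D5 F#5 E#4 F5 C#4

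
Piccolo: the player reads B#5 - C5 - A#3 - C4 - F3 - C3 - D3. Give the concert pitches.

Written C4 on the piccolo sounds as C5, a perfect octave higher; apply that shift to every note.
B#5 -> B#6
C5 -> C6
A#3 -> A#4
C4 -> C5
F3 -> F4
C3 -> C4
D3 -> D4

B#6 C6 A#4 C5 F4 C4 D4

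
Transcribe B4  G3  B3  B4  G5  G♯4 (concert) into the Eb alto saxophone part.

G#5 E4 G#4 G#5 E6 E#5

Written C4 sounds as Eb3 on the Eb alto saxophone, so concert pitches are written a major sixth up.
B4 becomes G#5
G3 becomes E4
B3 becomes G#4
B4 becomes G#5
G5 becomes E6
G#4 becomes E#5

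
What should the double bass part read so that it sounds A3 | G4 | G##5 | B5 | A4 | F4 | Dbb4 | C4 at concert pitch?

A4 G5 G##6 B6 A5 F5 Dbb5 C5

Written C4 sounds as C3 on the double bass, so concert pitches are written a perfect octave up.
A3 -> A4
G4 -> G5
G##5 -> G##6
B5 -> B6
A4 -> A5
F4 -> F5
Dbb4 -> Dbb5
C4 -> C5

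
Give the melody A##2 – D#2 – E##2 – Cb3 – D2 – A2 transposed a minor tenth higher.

A##2 -> C##4
D#2 -> F#3
E##2 -> G##3
Cb3 -> Ebb4
D2 -> F3
A2 -> C4

C##4 F#3 G##3 Ebb4 F3 C4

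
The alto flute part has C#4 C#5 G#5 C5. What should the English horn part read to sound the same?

D#4 D#5 A#5 D5

First find concert pitch: the alto flute sounds a perfect fourth below written, so C#4 C#5 G#5 C5 sounds G#3 G#4 D#5 G4.
Then write for English horn: it sounds a perfect fifth below written, so the part must be a perfect fifth above concert.
G#3 → D#4
G#4 → D#5
D#5 → A#5
G4 → D5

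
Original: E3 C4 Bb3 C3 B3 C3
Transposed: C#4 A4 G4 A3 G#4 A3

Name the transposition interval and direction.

up a major sixth

From E3 to C#4 is 6 letter names — a sixth of some quality.
E3 to C#4 is 9 semitones, which makes it a major sixth; the second version is higher, so the direction is up.
Checking another pair — C3 → A3 — gives the same interval.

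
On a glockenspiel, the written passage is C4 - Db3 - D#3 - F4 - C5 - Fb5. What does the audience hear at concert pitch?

C6 Db5 D#5 F6 C7 Fb7

Written C4 on the glockenspiel sounds as C6, a perfect fifteenth higher; apply that shift to every note.
C4 -> C6
Db3 -> Db5
D#3 -> D#5
F4 -> F6
C5 -> C7
Fb5 -> Fb7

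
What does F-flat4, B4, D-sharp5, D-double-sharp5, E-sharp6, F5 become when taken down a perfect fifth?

Bbb3 E4 G#4 G##4 A#5 Bb4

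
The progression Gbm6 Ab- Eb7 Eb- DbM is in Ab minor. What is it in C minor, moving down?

Bbm6 C- G7 G- FM

Ab minor down to C minor is a minor sixth; each chord root moves by that interval while the quality stays the same.
Gbm6: root Gb down a minor sixth → Bb, giving Bbm6.
Ab-: root Ab down a minor sixth → C, giving C-.
Eb7: root Eb down a minor sixth → G, giving G7.
Eb-: root Eb down a minor sixth → G, giving G-.
DbM: root Db down a minor sixth → F, giving FM.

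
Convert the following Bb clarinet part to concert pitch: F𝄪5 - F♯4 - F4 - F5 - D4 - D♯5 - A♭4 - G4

E#5 E4 Eb4 Eb5 C4 C#5 Gb4 F4

Written C4 on the Bb clarinet sounds as Bb3, a major second lower; apply that shift to every note.
F##5 to E#5
F#4 to E4
F4 to Eb4
F5 to Eb5
D4 to C4
D#5 to C#5
Ab4 to Gb4
G4 to F4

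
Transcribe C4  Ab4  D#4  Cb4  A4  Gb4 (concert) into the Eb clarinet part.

Written C4 sounds as Eb4 on the Eb clarinet, so concert pitches are written a minor third down.
C4 to A3
Ab4 to F4
D#4 to B#3
Cb4 to Ab3
A4 to F#4
Gb4 to Eb4

A3 F4 B#3 Ab3 F#4 Eb4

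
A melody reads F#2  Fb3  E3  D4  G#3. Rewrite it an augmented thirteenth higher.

D##4 D5 C##5 B#5 E##5

F#2 becomes D##4
Fb3 becomes D5
E3 becomes C##5
D4 becomes B#5
G#3 becomes E##5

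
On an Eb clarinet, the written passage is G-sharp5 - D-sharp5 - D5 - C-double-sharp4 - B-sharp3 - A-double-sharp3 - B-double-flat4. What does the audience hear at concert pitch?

The Eb clarinet sounds a minor third above written, so transpose each written note up a minor third.
G#5 gives B5
D#5 gives F#5
D5 gives F5
C##4 gives E#4
B#3 gives D#4
A##3 gives C##4
Bbb4 gives Dbb5

B5 F#5 F5 E#4 D#4 C##4 Dbb5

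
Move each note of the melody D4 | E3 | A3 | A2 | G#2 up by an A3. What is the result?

F##4 G##3 C##4 C##3 B##2

D4 -> F##4
E3 -> G##3
A3 -> C##4
A2 -> C##3
G#2 -> B##2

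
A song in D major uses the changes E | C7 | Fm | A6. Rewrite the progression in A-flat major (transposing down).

D major down to A-flat major is an augmented fourth; each chord root moves by that interval while the quality stays the same.
E: root E down an augmented fourth → Bb, giving Bb.
C7: root C down an augmented fourth → Gb, giving Gb7.
Fm: root F down an augmented fourth → Cb, giving Cbm.
A6: root A down an augmented fourth → Eb, giving Eb6.

Bb Gb7 Cbm Eb6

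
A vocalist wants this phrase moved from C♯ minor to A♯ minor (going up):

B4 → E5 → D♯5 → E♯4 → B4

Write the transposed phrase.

G#5 C#6 B#5 C##5 G#5

C♯ minor to A♯ minor up is a major sixth, so every note moves up by that interval.
B4 gives G#5
E5 gives C#6
D#5 gives B#5
E#4 gives C##5
B4 gives G#5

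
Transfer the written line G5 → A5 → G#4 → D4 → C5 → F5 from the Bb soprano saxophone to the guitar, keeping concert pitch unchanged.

F6 G6 F#5 C5 Bb5 Eb6

First find concert pitch: the Bb soprano saxophone sounds a major second below written, so G5 A5 G#4 D4 C5 F5 sounds F5 G5 F#4 C4 Bb4 Eb5.
Then write for guitar: it sounds a perfect octave below written, so the part must be a perfect octave above concert.
F5 → F6
G5 → G6
F#4 → F#5
C4 → C5
Bb4 → Bb5
Eb5 → Eb6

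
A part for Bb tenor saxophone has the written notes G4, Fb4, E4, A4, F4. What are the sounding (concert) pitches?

The Bb tenor saxophone sounds a major ninth below written, so transpose each written note down a major ninth.
G4 becomes F3
Fb4 becomes Ebb3
E4 becomes D3
A4 becomes G3
F4 becomes Eb3

F3 Ebb3 D3 G3 Eb3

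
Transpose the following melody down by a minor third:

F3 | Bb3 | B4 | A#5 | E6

D3 G3 G#4 F##5 C#6

F3 gives D3
Bb3 gives G3
B4 gives G#4
A#5 gives F##5
E6 gives C#6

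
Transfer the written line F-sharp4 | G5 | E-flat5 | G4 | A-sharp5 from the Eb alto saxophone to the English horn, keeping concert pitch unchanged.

E4 F5 Db5 F4 G#5

First find concert pitch: the Eb alto saxophone sounds a major sixth below written, so F-sharp4 G5 E-flat5 G4 A-sharp5 sounds A3 Bb4 Gb4 Bb3 C#5.
Then write for English horn: it sounds a perfect fifth below written, so the part must be a perfect fifth above concert.
A3 → E4
Bb4 → F5
Gb4 → Db5
Bb3 → F4
C#5 → G#5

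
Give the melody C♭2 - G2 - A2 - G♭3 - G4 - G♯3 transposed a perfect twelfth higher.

Cb2 becomes Gb3
G2 becomes D4
A2 becomes E4
Gb3 becomes Db5
G4 becomes D6
G#3 becomes D#5

Gb3 D4 E4 Db5 D6 D#5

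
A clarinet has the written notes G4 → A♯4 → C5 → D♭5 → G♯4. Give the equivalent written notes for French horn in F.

B4 C##5 E5 F5 B#4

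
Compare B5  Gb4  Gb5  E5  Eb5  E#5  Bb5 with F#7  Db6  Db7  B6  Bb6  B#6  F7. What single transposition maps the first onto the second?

up a perfect twelfth

From B5 to F#7 is 12 letter names — a twelfth of some quality.
B5 to F#7 is 19 semitones, which makes it a perfect twelfth; the second version is higher, so the direction is up.
Checking another pair — Bb5 → F7 — gives the same interval.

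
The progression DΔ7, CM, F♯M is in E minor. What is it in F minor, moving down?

E minor down to F minor is a major seventh; each chord root moves by that interval while the quality stays the same.
DΔ7: root D down a major seventh → Eb, giving EbΔ7.
CM: root C down a major seventh → Db, giving DbM.
F♯M: root F♯ down a major seventh → G, giving GM.

EbΔ7 DbM GM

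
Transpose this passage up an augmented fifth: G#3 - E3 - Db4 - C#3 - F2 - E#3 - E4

D##4 B#3 A4 G##3 C#3 B##3 B#4

G#3 -> D##4
E3 -> B#3
Db4 -> A4
C#3 -> G##3
F2 -> C#3
E#3 -> B##3
E4 -> B#4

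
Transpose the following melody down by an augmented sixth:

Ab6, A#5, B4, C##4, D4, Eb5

Cbb6 C5 Db4 E3 Fb3 Gbb4

Ab6 → Cbb6
A#5 → C5
B4 → Db4
C##4 → E3
D4 → Fb3
Eb5 → Gbb4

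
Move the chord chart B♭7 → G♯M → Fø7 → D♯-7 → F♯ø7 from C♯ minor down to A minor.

Gb7 EM Dbø7 B-7 Dø7

C♯ minor down to A minor is a major third; each chord root moves by that interval while the quality stays the same.
B♭7: root B♭ down a major third → Gb, giving Gb7.
G♯M: root G♯ down a major third → E, giving EM.
Fø7: root F down a major third → Db, giving Dbø7.
D♯-7: root D♯ down a major third → B, giving B-7.
F♯ø7: root F♯ down a major third → D, giving Dø7.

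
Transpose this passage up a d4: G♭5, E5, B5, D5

Cbb6 Ab5 Eb6 Gb5

Gb5: a fourth up reaches C, and 4 semitones makes it Cbb6.
A diminished fourth up from E5 gives Ab5.
B5 up a diminished fourth is Eb6.
D5: a fourth up reaches G, and 4 semitones makes it Gb5.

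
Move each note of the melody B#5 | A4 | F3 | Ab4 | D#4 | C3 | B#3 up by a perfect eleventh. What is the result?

E#7 D6 Bb4 Db6 G#5 F4 E#5

B#5: an eleventh up reaches E, and 17 semitones makes it E#7.
A4: an eleventh up reaches D, and 17 semitones makes it D6.
F3: an eleventh up reaches B, and 17 semitones makes it Bb4.
Ab4: an eleventh up reaches D, and 17 semitones makes it Db6.
A perfect eleventh up from D#4 gives G#5.
C3: an eleventh up reaches F, and 17 semitones makes it F4.
B#3: an eleventh up reaches E, and 17 semitones makes it E#5.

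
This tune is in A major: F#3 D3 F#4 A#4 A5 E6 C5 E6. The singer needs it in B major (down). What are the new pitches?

From A down to B is a minor seventh; apply that to each pitch.
F#3 to G#2
D3 to E2
F#4 to G#3
A#4 to B#3
A5 to B4
E6 to F#5
C5 to D4
E6 to F#5

G#2 E2 G#3 B#3 B4 F#5 D4 F#5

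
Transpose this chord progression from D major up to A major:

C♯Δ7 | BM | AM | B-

D major up to A major is a perfect fifth; each chord root moves by that interval while the quality stays the same.
C♯Δ7: root C♯ up a perfect fifth → G#, giving G#Δ7.
BM: root B up a perfect fifth → F#, giving F#M.
AM: root A up a perfect fifth → E, giving EM.
B-: root B up a perfect fifth → F#, giving F#-.

G#Δ7 F#M EM F#-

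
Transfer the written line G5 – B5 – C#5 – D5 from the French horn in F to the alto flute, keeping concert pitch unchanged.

First find concert pitch: the French horn in F sounds a perfect fifth below written, so G5 B5 C#5 D5 sounds C5 E5 F#4 G4.
Then write for alto flute: it sounds a perfect fourth below written, so the part must be a perfect fourth above concert.
C5 → F5
E5 → A5
F#4 → B4
G4 → C5

F5 A5 B4 C5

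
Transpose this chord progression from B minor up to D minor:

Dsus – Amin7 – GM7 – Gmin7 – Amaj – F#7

B minor up to D minor is a minor third; each chord root moves by that interval while the quality stays the same.
Dsus: root D up a minor third → F, giving Fsus.
Amin7: root A up a minor third → C, giving Cmin7.
GM7: root G up a minor third → Bb, giving BbM7.
Gmin7: root G up a minor third → Bb, giving Bbmin7.
Amaj: root A up a minor third → C, giving Cmaj.
F#7: root F# up a minor third → A, giving A7.

Fsus Cmin7 BbM7 Bbmin7 Cmaj A7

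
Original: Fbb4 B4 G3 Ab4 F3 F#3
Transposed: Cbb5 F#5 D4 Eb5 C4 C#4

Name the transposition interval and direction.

up a perfect fifth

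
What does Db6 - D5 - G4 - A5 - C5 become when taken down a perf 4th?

Ab5 A4 D4 E5 G4

A perfect fourth down from Db6 gives Ab5.
D5: a fourth down reaches A, and 5 semitones makes it A4.
G4: a fourth down reaches D, and 5 semitones makes it D4.
A perfect fourth down from A5 gives E5.
C5 down a perfect fourth is G4.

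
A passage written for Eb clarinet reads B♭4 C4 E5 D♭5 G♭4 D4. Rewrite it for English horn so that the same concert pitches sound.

Ab5 Bb4 D6 Cb6 Fb5 C5

First find concert pitch: the Eb clarinet sounds a minor third above written, so B♭4 C4 E5 D♭5 G♭4 D4 sounds Db5 Eb4 G5 Fb5 Bbb4 F4.
Then write for English horn: it sounds a perfect fifth below written, so the part must be a perfect fifth above concert.
Db5 → Ab5
Eb4 → Bb4
G5 → D6
Fb5 → Cb6
Bbb4 → Fb5
F4 → C5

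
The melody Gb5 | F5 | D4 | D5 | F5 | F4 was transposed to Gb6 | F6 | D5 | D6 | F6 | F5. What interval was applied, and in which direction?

up a perfect octave

From Gb5 to Gb6 is 8 letter names — an octave of some quality.
Gb5 to Gb6 is 12 semitones, which makes it a perfect octave; the second version is higher, so the direction is up.
Checking another pair — F4 → F5 — gives the same interval.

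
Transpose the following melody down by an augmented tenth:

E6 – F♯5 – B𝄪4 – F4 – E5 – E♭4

Cb5 Db4 G#3 Dbb3 Cb4 Cbb3

E6 -> Cb5
F#5 -> Db4
B##4 -> G#3
F4 -> Dbb3
E5 -> Cb4
Eb4 -> Cbb3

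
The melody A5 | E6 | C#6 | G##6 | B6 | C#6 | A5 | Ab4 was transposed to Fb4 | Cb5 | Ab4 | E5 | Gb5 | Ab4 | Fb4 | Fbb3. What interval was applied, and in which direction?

down an augmented tenth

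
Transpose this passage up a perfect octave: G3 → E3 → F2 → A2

G3 up a perfect octave is G4.
E3: an octave up reaches E, and 12 semitones makes it E4.
F2: an octave up reaches F, and 12 semitones makes it F3.
A2: an octave up reaches A, and 12 semitones makes it A3.

G4 E4 F3 A3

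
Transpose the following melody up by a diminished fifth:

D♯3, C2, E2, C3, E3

A3 Gb2 Bb2 Gb3 Bb3

D#3 up a diminished fifth is A3.
C2: a fifth up reaches G, and 6 semitones makes it Gb2.
E2 up a diminished fifth is Bb2.
A diminished fifth up from C3 gives Gb3.
A diminished fifth up from E3 gives Bb3.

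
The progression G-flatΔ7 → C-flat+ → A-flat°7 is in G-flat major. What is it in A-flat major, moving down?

G-flat major down to A-flat major is a minor seventh; each chord root moves by that interval while the quality stays the same.
G-flatΔ7: root G-flat down a minor seventh → Ab, giving AbΔ7.
C-flat+: root C-flat down a minor seventh → Db, giving Db+.
A-flat°7: root A-flat down a minor seventh → Bb, giving Bb°7.

AbΔ7 Db+ Bb°7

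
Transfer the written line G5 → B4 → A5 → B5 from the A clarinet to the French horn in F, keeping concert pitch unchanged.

B5 D#5 C#6 D#6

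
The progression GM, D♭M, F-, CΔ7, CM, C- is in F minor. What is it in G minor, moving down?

AM EbM G- DΔ7 DM D-

F minor down to G minor is a minor seventh; each chord root moves by that interval while the quality stays the same.
GM: root G down a minor seventh → A, giving AM.
D♭M: root D♭ down a minor seventh → Eb, giving EbM.
F-: root F down a minor seventh → G, giving G-.
CΔ7: root C down a minor seventh → D, giving DΔ7.
CM: root C down a minor seventh → D, giving DM.
C-: root C down a minor seventh → D, giving D-.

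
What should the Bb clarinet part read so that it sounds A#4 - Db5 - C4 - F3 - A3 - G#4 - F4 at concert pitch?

B#4 Eb5 D4 G3 B3 A#4 G4

Written C4 sounds as Bb3 on the Bb clarinet, so concert pitches are written a major second up.
A#4 -> B#4
Db5 -> Eb5
C4 -> D4
F3 -> G3
A3 -> B3
G#4 -> A#4
F4 -> G4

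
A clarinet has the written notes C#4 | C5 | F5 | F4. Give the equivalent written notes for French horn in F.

E#4 E5 A5 A4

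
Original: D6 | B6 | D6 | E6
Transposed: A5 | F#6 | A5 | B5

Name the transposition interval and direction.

down a perfect fourth

Take the first pair: D6 → A5. D to A spans 4 letter names, so the interval is some kind of fourth.
A5 to D6 is 5 semitones, which makes it a perfect fourth; the second version is lower, so the direction is down.
Checking another pair — E6 → B5 — gives the same interval.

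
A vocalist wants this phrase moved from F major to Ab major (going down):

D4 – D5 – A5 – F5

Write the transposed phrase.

F3 F4 C5 Ab4

F major to Ab major down is a major sixth, so every note moves down by that interval.
D4 becomes F3
D5 becomes F4
A5 becomes C5
F5 becomes Ab4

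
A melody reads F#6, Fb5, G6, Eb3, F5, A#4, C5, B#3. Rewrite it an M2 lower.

F#6: a second down reaches E, and 2 semitones makes it E6.
Fb5 down a major second is Ebb5.
G6 down a major second is F6.
A major second down from Eb3 gives Db3.
F5: a second down reaches E, and 2 semitones makes it Eb5.
A#4: a second down reaches G, and 2 semitones makes it G#4.
C5 down a major second is Bb4.
A major second down from B#3 gives A#3.

E6 Ebb5 F6 Db3 Eb5 G#4 Bb4 A#3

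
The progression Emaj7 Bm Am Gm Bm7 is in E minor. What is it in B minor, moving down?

Bmaj7 F#m Em Dm F#m7

E minor down to B minor is a perfect fourth; each chord root moves by that interval while the quality stays the same.
Emaj7: root E down a perfect fourth → B, giving Bmaj7.
Bm: root B down a perfect fourth → F#, giving F#m.
Am: root A down a perfect fourth → E, giving Em.
Gm: root G down a perfect fourth → D, giving Dm.
Bm7: root B down a perfect fourth → F#, giving F#m7.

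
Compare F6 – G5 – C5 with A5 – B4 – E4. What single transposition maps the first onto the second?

down a minor sixth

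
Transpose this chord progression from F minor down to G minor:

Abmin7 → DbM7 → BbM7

Bbmin7 EbM7 CM7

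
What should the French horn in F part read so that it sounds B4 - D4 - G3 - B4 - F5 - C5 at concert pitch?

F#5 A4 D4 F#5 C6 G5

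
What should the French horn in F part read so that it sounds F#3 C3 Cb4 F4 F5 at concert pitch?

C#4 G3 Gb4 C5 C6

The French horn in F sounds a perfect fifth below written, so the written part must be a perfect fifth above concert — transpose each note up.
F#3 to C#4
C3 to G3
Cb4 to Gb4
F4 to C5
F5 to C6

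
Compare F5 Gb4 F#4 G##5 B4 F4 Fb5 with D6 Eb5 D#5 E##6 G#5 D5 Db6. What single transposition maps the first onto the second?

From F5 to D6 is 6 letter names — a sixth of some quality.
F5 to D6 is 9 semitones, which makes it a major sixth; the second version is higher, so the direction is up.
Checking another pair — Fb5 → Db6 — gives the same interval.

up a major sixth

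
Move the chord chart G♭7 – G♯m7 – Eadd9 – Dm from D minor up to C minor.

Fb7 F#m7 Dadd9 Cm

D minor up to C minor is a minor seventh; each chord root moves by that interval while the quality stays the same.
G♭7: root G♭ up a minor seventh → Fb, giving Fb7.
G♯m7: root G♯ up a minor seventh → F#, giving F#m7.
Eadd9: root E up a minor seventh → D, giving Dadd9.
Dm: root D up a minor seventh → C, giving Cm.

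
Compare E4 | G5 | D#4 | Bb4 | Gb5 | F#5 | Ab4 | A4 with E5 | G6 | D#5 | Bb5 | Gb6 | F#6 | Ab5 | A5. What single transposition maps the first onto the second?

up a perfect octave

From E4 to E5 is 8 letter names — an octave of some quality.
E4 to E5 is 12 semitones, which makes it a perfect octave; the second version is higher, so the direction is up.
Checking another pair — A4 → A5 — gives the same interval.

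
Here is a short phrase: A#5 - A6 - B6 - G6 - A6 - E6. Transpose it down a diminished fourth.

E##5 E#6 F##6 D#6 E#6 B#5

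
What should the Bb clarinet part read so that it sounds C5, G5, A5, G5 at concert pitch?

D5 A5 B5 A5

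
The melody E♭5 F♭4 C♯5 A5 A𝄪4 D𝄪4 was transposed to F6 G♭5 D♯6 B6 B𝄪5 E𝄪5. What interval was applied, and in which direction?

up a major ninth

Take the first pair: Eb5 → F6. E to F spans 9 letter names, so the interval is some kind of ninth.
Eb5 to F6 is 14 semitones, which makes it a major ninth; the second version is higher, so the direction is up.
Checking another pair — D##4 → E##5 — gives the same interval.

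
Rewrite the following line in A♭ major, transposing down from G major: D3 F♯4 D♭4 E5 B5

G major to A♭ major down is a major seventh, so every note moves down by that interval.
D3 -> Eb2
F#4 -> G3
Db4 -> Ebb3
E5 -> F4
B5 -> C5

Eb2 G3 Ebb3 F4 C5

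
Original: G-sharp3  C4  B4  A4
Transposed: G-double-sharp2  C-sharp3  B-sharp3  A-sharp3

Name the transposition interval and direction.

down a diminished octave

Take the first pair: G#3 → G##2. G to G spans 8 letter names, so the interval is some kind of octave.
G##2 to G#3 is 11 semitones, which makes it a diminished octave; the second version is lower, so the direction is down.
Checking another pair — A4 → A#3 — gives the same interval.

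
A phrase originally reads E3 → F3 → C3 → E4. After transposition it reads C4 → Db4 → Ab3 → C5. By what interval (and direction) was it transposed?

Take the first pair: E3 → C4. E to C spans 6 letter names, so the interval is some kind of sixth.
E3 to C4 is 8 semitones, which makes it a minor sixth; the second version is higher, so the direction is up.
Checking another pair — E4 → C5 — gives the same interval.

up a minor sixth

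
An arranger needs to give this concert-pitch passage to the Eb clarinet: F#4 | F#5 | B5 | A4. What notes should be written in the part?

D#4 D#5 G#5 F#4

Written C4 sounds as Eb4 on the Eb clarinet, so concert pitches are written a minor third down.
F#4 → D#4
F#5 → D#5
B5 → G#5
A4 → F#4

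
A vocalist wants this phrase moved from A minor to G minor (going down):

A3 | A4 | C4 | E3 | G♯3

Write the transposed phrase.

From A down to G is a major second; apply that to each pitch.
A3 -> G3
A4 -> G4
C4 -> Bb3
E3 -> D3
G#3 -> F#3

G3 G4 Bb3 D3 F#3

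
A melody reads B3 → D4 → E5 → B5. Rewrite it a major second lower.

A3 C4 D5 A5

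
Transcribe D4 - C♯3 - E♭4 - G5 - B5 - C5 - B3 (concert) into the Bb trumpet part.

E4 D#3 F4 A5 C#6 D5 C#4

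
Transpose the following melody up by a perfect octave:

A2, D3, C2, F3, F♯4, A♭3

A3 D4 C3 F4 F#5 Ab4

A2 up a perfect octave is A3.
A perfect octave up from D3 gives D4.
A perfect octave up from C2 gives C3.
F3 up a perfect octave is F4.
A perfect octave up from F#4 gives F#5.
Ab3: an octave up reaches A, and 12 semitones makes it Ab4.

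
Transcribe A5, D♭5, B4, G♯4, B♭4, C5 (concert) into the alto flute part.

The alto flute sounds a perfect fourth below written, so the written part must be a perfect fourth above concert — transpose each note up.
A5 gives D6
Db5 gives Gb5
B4 gives E5
G#4 gives C#5
Bb4 gives Eb5
C5 gives F5

D6 Gb5 E5 C#5 Eb5 F5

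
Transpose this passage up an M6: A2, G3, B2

F#3 E4 G#3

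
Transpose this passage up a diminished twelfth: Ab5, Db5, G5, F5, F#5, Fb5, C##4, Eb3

Ab5 gives Ebb7
Db5 gives Abb6
G5 gives Db7
F5 gives Cb7
F#5 gives C7
Fb5 gives Cbb7
C##4 gives G#5
Eb3 gives Bbb4

Ebb7 Abb6 Db7 Cb7 C7 Cbb7 G#5 Bbb4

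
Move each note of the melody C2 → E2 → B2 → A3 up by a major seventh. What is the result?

C2 up a major seventh is B2.
E2: a seventh up reaches D, and 11 semitones makes it D#3.
A major seventh up from B2 gives A#3.
A3 up a major seventh is G#4.

B2 D#3 A#3 G#4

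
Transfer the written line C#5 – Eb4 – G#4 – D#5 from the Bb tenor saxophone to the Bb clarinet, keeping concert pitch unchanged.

First find concert pitch: the Bb tenor saxophone sounds a major ninth below written, so C#5 Eb4 G#4 D#5 sounds B3 Db3 F#3 C#4.
Then write for Bb clarinet: it sounds a major second below written, so the part must be a major second above concert.
B3 → C#4
Db3 → Eb3
F#3 → G#3
C#4 → D#4

C#4 Eb3 G#3 D#4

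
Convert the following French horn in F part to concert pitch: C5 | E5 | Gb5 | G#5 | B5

F4 A4 Cb5 C#5 E5

The French horn in F sounds a perfect fifth below written, so transpose each written note down a perfect fifth.
C5 → F4
E5 → A4
Gb5 → Cb5
G#5 → C#5
B5 → E5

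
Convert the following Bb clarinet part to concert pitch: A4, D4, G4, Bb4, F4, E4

G4 C4 F4 Ab4 Eb4 D4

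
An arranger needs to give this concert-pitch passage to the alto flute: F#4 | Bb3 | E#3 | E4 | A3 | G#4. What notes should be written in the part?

Written C4 sounds as G3 on the alto flute, so concert pitches are written a perfect fourth up.
F#4 to B4
Bb3 to Eb4
E#3 to A#3
E4 to A4
A3 to D4
G#4 to C#5

B4 Eb4 A#3 A4 D4 C#5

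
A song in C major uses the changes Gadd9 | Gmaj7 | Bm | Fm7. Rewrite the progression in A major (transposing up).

Eadd9 Emaj7 G#m Dm7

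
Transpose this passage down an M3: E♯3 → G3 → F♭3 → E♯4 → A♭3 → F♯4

E#3 gives C#3
G3 gives Eb3
Fb3 gives Dbb3
E#4 gives C#4
Ab3 gives Fb3
F#4 gives D4

C#3 Eb3 Dbb3 C#4 Fb3 D4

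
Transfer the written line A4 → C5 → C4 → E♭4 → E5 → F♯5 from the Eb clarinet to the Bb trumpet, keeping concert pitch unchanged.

First find concert pitch: the Eb clarinet sounds a minor third above written, so A4 C5 C4 E♭4 E5 F♯5 sounds C5 Eb5 Eb4 Gb4 G5 A5.
Then write for Bb trumpet: it sounds a major second below written, so the part must be a major second above concert.
C5 → D5
Eb5 → F5
Eb4 → F4
Gb4 → Ab4
G5 → A5
A5 → B5

D5 F5 F4 Ab4 A5 B5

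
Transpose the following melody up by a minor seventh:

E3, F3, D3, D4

D4 Eb4 C4 C5

A minor seventh up from E3 gives D4.
A minor seventh up from F3 gives Eb4.
D3: a seventh up reaches C, and 10 semitones makes it C4.
D4: a seventh up reaches C, and 10 semitones makes it C5.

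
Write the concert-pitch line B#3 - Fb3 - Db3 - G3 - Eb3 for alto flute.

E#4 Bbb3 Gb3 C4 Ab3

The alto flute sounds a perfect fourth below written, so the written part must be a perfect fourth above concert — transpose each note up.
B#3 → E#4
Fb3 → Bbb3
Db3 → Gb3
G3 → C4
Eb3 → Ab3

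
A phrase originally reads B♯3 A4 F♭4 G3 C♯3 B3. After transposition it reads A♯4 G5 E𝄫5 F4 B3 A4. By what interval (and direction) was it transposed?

up a minor seventh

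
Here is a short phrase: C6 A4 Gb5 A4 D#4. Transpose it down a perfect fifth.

F5 D4 Cb5 D4 G#3

C6 to F5
A4 to D4
Gb5 to Cb5
A4 to D4
D#4 to G#3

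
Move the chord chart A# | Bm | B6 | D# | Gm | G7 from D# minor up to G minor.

D Ebm Eb6 G Cbm Cb7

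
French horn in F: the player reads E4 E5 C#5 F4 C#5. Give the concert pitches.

A3 A4 F#4 Bb3 F#4

Written C4 on the French horn in F sounds as F3, a perfect fifth lower; apply that shift to every note.
E4 -> A3
E5 -> A4
C#5 -> F#4
F4 -> Bb3
C#5 -> F#4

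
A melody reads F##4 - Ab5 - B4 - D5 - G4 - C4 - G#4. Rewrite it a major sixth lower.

A#3 Cb5 D4 F4 Bb3 Eb3 B3

F##4 → A#3
Ab5 → Cb5
B4 → D4
D5 → F4
G4 → Bb3
C4 → Eb3
G#4 → B3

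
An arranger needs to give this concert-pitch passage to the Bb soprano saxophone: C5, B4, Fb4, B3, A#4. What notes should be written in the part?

Written C4 sounds as Bb3 on the Bb soprano saxophone, so concert pitches are written a major second up.
C5 → D5
B4 → C#5
Fb4 → Gb4
B3 → C#4
A#4 → B#4

D5 C#5 Gb4 C#4 B#4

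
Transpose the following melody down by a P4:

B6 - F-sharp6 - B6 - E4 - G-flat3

F#6 C#6 F#6 B3 Db3

B6 down a perfect fourth is F#6.
F#6: a fourth down reaches C, and 5 semitones makes it C#6.
B6 down a perfect fourth is F#6.
E4 down a perfect fourth is B3.
Gb3: a fourth down reaches D, and 5 semitones makes it Db3.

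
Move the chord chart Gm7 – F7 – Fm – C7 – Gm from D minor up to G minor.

D minor up to G minor is a perfect fourth; each chord root moves by that interval while the quality stays the same.
Gm7: root G up a perfect fourth → C, giving Cm7.
F7: root F up a perfect fourth → Bb, giving Bb7.
Fm: root F up a perfect fourth → Bb, giving Bbm.
C7: root C up a perfect fourth → F, giving F7.
Gm: root G up a perfect fourth → C, giving Cm.

Cm7 Bb7 Bbm F7 Cm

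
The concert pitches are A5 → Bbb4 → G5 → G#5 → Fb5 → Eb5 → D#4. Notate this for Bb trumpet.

Written C4 sounds as Bb3 on the Bb trumpet, so concert pitches are written a major second up.
A5 to B5
Bbb4 to Cb5
G5 to A5
G#5 to A#5
Fb5 to Gb5
Eb5 to F5
D#4 to E#4

B5 Cb5 A5 A#5 Gb5 F5 E#4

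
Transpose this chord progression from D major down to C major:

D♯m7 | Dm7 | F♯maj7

C#m7 Cm7 Emaj7

D major down to C major is a major second; each chord root moves by that interval while the quality stays the same.
D♯m7: root D♯ down a major second → C#, giving C#m7.
Dm7: root D down a major second → C, giving Cm7.
F♯maj7: root F♯ down a major second → E, giving Emaj7.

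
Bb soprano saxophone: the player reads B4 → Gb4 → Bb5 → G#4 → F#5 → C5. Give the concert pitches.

A4 Fb4 Ab5 F#4 E5 Bb4

The Bb soprano saxophone sounds a major second below written, so transpose each written note down a major second.
B4 gives A4
Gb4 gives Fb4
Bb5 gives Ab5
G#4 gives F#4
F#5 gives E5
C5 gives Bb4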